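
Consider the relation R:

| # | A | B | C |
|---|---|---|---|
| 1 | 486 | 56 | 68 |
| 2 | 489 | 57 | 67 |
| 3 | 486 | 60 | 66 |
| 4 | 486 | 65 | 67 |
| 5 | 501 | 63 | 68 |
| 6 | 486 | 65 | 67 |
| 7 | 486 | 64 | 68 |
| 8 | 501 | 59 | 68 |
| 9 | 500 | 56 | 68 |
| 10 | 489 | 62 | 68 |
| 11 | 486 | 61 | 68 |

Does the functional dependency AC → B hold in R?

(A=486, C=68): rows 1, 7, 11 → B takes values {56, 64, 61} — violation
(A=489, C=67): row 2 → B = 57 ✓
(A=486, C=66): row 3 → B = 60 ✓
(A=486, C=67): rows 4, 6 → B = 65, 65 ✓
(A=501, C=68): rows 5, 8 → B takes values {63, 59} — violation
(A=500, C=68): row 9 → B = 56 ✓
(A=489, C=68): row 10 → B = 62 ✓
Two rows agree on AC but differ on B, so AC → B does not hold.

No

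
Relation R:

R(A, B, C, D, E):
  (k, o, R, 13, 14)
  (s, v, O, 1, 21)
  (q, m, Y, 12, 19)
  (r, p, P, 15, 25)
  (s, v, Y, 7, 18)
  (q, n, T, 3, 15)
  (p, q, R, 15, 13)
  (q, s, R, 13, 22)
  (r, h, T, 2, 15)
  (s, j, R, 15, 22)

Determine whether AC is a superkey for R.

Yes

All 10 rows have distinct AC values, so AC → (all attributes) holds and AC is a superkey.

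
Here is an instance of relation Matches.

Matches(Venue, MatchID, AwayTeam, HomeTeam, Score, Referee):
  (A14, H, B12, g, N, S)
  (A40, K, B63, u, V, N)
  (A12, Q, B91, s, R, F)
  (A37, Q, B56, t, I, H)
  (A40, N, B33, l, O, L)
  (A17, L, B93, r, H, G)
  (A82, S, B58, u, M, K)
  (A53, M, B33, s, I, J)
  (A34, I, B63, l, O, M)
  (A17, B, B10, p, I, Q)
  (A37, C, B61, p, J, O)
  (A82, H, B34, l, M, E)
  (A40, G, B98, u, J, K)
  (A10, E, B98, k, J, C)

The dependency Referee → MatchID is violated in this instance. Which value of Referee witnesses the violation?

Referee=S: 1 row → MatchID = H ✓
Referee=N: 1 row → MatchID = K ✓
Referee=F: 1 row → MatchID = Q ✓
Referee=H: 1 row → MatchID = Q ✓
Referee=L: 1 row → MatchID = N ✓
Referee=G: 1 row → MatchID = L ✓
Referee=K: 2 rows → MatchID takes values {S, G} — violation
Referee=J: 1 row → MatchID = M ✓
Referee=M: 1 row → MatchID = I ✓
Referee=Q: 1 row → MatchID = B ✓
Referee=O: 1 row → MatchID = C ✓
Referee=E: 1 row → MatchID = H ✓
Referee=C: 1 row → MatchID = E ✓
The only Referee value with inconsistent MatchID is Referee=K.

K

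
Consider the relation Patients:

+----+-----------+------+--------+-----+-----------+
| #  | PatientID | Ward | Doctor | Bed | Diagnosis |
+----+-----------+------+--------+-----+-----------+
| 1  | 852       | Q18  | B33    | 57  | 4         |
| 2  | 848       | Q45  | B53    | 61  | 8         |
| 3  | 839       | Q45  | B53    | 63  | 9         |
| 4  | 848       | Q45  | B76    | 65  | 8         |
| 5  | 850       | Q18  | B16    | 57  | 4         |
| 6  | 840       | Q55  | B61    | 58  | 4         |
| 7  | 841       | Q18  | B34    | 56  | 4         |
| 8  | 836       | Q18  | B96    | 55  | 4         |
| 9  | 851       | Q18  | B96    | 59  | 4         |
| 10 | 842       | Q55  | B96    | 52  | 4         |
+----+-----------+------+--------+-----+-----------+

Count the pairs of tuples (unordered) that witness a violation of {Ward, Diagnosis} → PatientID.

(Ward=Q18, Diagnosis=4): violating pairs (1,5), (1,7), (1,8), (1,9), (5,7), (5,8), (5,9), (7,8), (7,9), (8,9) — 10 pairs.
(Ward=Q45, Diagnosis=8): all 2 rows agree on PatientID — 0 pairs.
(Ward=Q55, Diagnosis=4): violating pairs (6,10) — 1 pair.

11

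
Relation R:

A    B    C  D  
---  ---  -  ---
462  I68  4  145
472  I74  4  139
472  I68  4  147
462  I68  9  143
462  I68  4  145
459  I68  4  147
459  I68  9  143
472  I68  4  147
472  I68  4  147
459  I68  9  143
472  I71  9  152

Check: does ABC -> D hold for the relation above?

Yes

(A=462, B=I68, C=4): 2 rows → D = 145, 145 ✓
(A=472, B=I74, C=4): 1 row → D = 139 ✓
(A=472, B=I68, C=4): 3 rows → D = 147, 147, 147 ✓
(A=462, B=I68, C=9): 1 row → D = 143 ✓
(A=459, B=I68, C=4): 1 row → D = 147 ✓
(A=459, B=I68, C=9): 2 rows → D = 143, 143 ✓
(A=472, B=I71, C=9): 1 row → D = 152 ✓
Every ABC value is associated with a single D value, so ABC -> D holds.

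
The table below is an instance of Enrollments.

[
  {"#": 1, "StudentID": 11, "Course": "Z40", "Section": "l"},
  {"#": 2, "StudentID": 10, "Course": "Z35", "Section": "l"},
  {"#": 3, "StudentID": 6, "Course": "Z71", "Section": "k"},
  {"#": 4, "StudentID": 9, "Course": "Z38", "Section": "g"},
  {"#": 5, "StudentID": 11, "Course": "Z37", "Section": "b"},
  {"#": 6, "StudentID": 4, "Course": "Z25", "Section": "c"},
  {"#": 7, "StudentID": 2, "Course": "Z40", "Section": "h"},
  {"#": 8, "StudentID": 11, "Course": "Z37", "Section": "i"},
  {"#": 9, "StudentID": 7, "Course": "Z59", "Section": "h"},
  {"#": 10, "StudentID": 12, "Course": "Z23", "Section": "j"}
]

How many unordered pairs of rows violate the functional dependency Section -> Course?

2

Section=l: violating pairs (1,2) — 1 pair.
Section=h: violating pairs (7,9) — 1 pair.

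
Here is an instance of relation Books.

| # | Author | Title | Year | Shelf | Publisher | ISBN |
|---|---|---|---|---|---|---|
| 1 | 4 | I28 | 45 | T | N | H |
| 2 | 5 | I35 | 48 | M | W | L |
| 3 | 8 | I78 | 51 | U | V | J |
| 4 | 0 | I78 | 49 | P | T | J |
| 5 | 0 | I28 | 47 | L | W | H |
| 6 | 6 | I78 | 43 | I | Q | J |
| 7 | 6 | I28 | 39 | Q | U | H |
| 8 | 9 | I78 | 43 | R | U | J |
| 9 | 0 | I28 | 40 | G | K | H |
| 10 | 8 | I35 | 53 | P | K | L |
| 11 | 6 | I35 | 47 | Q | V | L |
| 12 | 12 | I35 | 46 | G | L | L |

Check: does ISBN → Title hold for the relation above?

ISBN=H: rows 1, 5, 7, 9 → Title = I28, I28, I28, I28 ✓
ISBN=L: rows 2, 10, 11, 12 → Title = I35, I35, I35, I35 ✓
ISBN=J: rows 3, 4, 6, 8 → Title = I78, I78, I78, I78 ✓
Every ISBN value is associated with a single Title value, so ISBN → Title holds.

Yes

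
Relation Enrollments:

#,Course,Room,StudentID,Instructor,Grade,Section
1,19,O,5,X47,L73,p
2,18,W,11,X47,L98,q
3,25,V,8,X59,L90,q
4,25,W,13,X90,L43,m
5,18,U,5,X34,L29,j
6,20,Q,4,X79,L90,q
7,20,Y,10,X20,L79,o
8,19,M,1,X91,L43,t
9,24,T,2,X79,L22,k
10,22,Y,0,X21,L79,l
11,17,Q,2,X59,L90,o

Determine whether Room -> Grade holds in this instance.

No

Room=O: row 1 → Grade = L73 ✓
Room=W: rows 2, 4 → Grade takes values {L98, L43} — violation
Room=V: row 3 → Grade = L90 ✓
Room=U: row 5 → Grade = L29 ✓
Room=Q: rows 6, 11 → Grade = L90, L90 ✓
Room=Y: rows 7, 10 → Grade = L79, L79 ✓
Room=M: row 8 → Grade = L43 ✓
Room=T: row 9 → Grade = L22 ✓
Two rows agree on Room but differ on Grade, so Room -> Grade does not hold.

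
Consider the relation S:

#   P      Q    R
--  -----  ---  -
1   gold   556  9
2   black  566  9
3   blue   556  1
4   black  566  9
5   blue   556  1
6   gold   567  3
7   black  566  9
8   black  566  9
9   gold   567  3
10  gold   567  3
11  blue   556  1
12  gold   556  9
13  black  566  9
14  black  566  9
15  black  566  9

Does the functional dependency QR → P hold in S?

(Q=556, R=9): rows 1, 12 → P = gold, gold ✓
(Q=566, R=9): rows 2, 4, 7, 8, 13, 14, 15 → P = black, black, black, black, black, black, black ✓
(Q=556, R=1): rows 3, 5, 11 → P = blue, blue, blue ✓
(Q=567, R=3): rows 6, 9, 10 → P = gold, gold, gold ✓
Every QR value is associated with a single P value, so QR → P holds.

Yes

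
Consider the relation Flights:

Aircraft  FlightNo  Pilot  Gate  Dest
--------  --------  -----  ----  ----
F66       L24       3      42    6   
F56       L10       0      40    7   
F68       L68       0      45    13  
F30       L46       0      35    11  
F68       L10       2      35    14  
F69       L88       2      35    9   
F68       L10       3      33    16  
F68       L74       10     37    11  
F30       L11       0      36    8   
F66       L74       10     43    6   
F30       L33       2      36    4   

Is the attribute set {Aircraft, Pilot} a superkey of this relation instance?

No

Two distinct rows share (Aircraft=F30, Pilot=0), so {Aircraft, Pilot} does not determine every attribute — not a superkey.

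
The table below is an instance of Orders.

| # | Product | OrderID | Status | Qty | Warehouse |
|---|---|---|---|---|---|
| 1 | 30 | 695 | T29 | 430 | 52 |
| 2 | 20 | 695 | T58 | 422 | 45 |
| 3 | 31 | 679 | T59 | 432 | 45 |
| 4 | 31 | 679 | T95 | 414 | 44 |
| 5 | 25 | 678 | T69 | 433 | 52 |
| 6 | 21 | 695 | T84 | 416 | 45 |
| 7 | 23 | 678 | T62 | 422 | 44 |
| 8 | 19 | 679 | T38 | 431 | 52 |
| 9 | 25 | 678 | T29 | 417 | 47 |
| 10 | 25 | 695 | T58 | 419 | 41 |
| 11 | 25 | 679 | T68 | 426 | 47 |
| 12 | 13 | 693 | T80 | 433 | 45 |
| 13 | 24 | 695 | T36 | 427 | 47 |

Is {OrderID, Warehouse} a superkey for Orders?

Rows 2 and 6 have the same {OrderID, Warehouse} value (OrderID=695, Warehouse=45) but are distinct tuples, so {OrderID, Warehouse} does not determine every attribute — not a superkey.

No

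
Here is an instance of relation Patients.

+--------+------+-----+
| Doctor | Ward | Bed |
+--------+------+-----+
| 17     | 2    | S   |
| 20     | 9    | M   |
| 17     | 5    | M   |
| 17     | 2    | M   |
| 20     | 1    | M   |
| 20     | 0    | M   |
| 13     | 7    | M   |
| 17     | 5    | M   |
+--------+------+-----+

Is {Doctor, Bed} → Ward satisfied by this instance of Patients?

(Doctor=17, Bed=S): 1 row → Ward = 2 ✓
(Doctor=20, Bed=M): 3 rows → Ward takes values {9, 1, 0} — violation
(Doctor=17, Bed=M): 3 rows → Ward takes values {5, 2} — violation
(Doctor=13, Bed=M): 1 row → Ward = 7 ✓
Two rows agree on {Doctor, Bed} but differ on Ward, so {Doctor, Bed} → Ward does not hold.

No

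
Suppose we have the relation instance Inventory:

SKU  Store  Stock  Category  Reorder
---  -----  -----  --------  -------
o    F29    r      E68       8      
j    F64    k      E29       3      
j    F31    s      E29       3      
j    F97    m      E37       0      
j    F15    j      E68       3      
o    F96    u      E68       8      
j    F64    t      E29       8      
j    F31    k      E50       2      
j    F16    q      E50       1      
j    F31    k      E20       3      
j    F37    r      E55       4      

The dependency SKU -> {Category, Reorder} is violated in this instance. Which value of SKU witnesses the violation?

j

SKU=o: 2 rows → {Category,Reorder} = (E68, 8), (E68, 8) ✓
SKU=j: 9 rows → {Category,Reorder} takes values {(E29, 3), (E37, 0), (E68, 3), (E29, 8), (E50, 2), (E50, 1), (E20, 3), (E55, 4)} — violation
The only SKU value with inconsistent RHS is SKU=j.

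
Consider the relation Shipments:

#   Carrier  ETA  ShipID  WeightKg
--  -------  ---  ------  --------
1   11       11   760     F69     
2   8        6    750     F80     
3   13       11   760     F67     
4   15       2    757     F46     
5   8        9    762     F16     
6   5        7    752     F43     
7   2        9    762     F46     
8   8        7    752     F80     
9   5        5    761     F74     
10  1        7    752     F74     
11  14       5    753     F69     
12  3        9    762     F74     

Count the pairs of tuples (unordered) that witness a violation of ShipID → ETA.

ShipID=760: all 2 rows agree on ETA — 0 pairs.
ShipID=762: all 3 rows agree on ETA — 0 pairs.
ShipID=752: all 3 rows agree on ETA — 0 pairs.

0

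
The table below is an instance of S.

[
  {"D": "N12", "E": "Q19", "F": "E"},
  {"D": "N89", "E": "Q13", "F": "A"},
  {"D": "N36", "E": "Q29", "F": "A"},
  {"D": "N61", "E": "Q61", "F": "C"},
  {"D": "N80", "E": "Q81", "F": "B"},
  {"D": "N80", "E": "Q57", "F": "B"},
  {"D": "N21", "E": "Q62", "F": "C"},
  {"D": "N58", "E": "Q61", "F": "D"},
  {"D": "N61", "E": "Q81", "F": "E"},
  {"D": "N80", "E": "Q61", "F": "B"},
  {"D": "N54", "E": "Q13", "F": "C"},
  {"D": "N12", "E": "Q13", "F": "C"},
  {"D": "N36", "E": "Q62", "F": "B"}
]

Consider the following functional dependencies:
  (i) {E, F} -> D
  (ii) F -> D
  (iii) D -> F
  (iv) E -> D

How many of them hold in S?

(i) {E, F} -> D: (E=Q13, F=C): 2 rows → D takes values {N54, N12} — violation — fails.
(ii) F -> D: F=E: 2 rows → D takes values {N12, N61} — violation; F=A: 2 rows → D takes values {N89, N36} — violation; F=C: 4 rows → D takes values {N61, N21, N54, N12} — violation; F=B: 4 rows → D takes values {N80, N36} — violation — fails.
(iii) D -> F: D=N12: 2 rows → F takes values {E, C} — violation; D=N36: 2 rows → F takes values {A, B} — violation; D=N61: 2 rows → F takes values {C, E} — violation — fails.
(iv) E -> D: E=Q13: 3 rows → D takes values {N89, N54, N12} — violation; E=Q61: 3 rows → D takes values {N61, N58, N80} — violation; E=Q81: 2 rows → D takes values {N80, N61} — violation; E=Q62: 2 rows → D takes values {N21, N36} — violation — fails.
None of the 4 dependencies hold.

0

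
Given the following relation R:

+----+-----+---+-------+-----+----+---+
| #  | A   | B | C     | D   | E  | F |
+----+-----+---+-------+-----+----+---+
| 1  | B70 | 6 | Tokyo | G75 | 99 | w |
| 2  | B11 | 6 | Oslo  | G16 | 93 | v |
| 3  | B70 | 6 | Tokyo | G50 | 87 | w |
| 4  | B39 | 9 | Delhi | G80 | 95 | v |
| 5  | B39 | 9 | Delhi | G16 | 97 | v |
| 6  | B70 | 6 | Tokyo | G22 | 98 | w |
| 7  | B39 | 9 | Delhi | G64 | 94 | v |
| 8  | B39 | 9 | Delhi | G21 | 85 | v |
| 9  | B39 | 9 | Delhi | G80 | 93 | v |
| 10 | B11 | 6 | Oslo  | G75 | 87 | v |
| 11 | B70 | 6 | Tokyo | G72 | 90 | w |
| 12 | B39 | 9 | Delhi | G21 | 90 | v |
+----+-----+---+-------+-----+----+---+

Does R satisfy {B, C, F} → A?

Yes

(B=6, C=Tokyo, F=w): rows 1, 3, 6, 11 → A = B70, B70, B70, B70 ✓
(B=6, C=Oslo, F=v): rows 2, 10 → A = B11, B11 ✓
(B=9, C=Delhi, F=v): rows 4, 5, 7, 8, 9, 12 → A = B39, B39, B39, B39, B39, B39 ✓
Every {B, C, F} value is associated with a single A value, so {B, C, F} → A holds.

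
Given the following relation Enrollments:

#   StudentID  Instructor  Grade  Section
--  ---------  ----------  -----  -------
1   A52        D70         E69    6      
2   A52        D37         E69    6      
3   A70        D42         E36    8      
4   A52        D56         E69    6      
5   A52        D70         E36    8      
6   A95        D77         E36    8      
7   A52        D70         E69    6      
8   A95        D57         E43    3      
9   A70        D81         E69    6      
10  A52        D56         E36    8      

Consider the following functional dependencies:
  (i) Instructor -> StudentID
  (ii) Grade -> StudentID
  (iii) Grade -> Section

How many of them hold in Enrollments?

(i) Instructor -> StudentID: every LHS value maps to a single RHS value — holds.
(ii) Grade -> StudentID: Grade=E69: rows 1, 2, 4, 7, 9 → StudentID takes values {A52, A70} — violation; Grade=E36: rows 3, 5, 6, 10 → StudentID takes values {A70, A52, A95} — violation — fails.
(iii) Grade -> Section: every LHS value maps to a single RHS value — holds.
2 of the 3 dependencies hold.

2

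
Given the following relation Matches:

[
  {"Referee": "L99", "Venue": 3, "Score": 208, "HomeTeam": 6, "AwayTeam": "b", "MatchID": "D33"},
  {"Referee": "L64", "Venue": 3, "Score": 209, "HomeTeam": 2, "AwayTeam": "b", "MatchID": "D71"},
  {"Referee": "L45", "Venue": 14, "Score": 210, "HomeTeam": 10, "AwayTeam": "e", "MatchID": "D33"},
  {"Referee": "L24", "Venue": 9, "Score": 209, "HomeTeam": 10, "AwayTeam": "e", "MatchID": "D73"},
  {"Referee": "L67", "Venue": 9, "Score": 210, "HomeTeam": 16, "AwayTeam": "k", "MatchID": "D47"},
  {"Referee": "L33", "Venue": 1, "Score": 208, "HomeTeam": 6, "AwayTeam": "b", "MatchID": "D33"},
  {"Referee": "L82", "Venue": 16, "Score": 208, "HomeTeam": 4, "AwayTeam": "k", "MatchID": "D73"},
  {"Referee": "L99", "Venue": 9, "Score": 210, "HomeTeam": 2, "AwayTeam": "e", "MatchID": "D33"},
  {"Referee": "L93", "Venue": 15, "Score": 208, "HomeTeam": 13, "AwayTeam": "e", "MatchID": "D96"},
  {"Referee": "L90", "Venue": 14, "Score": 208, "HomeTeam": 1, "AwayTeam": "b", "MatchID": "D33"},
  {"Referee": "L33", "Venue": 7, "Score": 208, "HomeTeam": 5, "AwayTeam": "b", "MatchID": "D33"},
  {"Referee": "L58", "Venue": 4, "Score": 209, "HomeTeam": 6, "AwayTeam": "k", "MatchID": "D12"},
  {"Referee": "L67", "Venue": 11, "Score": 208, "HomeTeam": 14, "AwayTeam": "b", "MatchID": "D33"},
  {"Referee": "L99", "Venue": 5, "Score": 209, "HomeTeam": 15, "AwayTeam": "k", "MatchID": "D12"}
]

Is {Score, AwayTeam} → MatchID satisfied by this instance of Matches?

(Score=208, AwayTeam=b): 5 rows → MatchID = D33, D33, D33, D33, D33 ✓
(Score=209, AwayTeam=b): 1 row → MatchID = D71 ✓
(Score=210, AwayTeam=e): 2 rows → MatchID = D33, D33 ✓
(Score=209, AwayTeam=e): 1 row → MatchID = D73 ✓
(Score=210, AwayTeam=k): 1 row → MatchID = D47 ✓
(Score=208, AwayTeam=k): 1 row → MatchID = D73 ✓
(Score=208, AwayTeam=e): 1 row → MatchID = D96 ✓
(Score=209, AwayTeam=k): 2 rows → MatchID = D12, D12 ✓
Every {Score, AwayTeam} value is associated with a single MatchID value, so {Score, AwayTeam} → MatchID holds.

Yes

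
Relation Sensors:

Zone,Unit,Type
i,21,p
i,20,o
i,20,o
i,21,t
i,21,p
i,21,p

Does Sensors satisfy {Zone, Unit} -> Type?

(Zone=i, Unit=21): 4 rows → Type takes values {p, t} — violation
(Zone=i, Unit=20): 2 rows → Type = o, o ✓
Two rows agree on {Zone, Unit} but differ on Type, so {Zone, Unit} -> Type does not hold.

No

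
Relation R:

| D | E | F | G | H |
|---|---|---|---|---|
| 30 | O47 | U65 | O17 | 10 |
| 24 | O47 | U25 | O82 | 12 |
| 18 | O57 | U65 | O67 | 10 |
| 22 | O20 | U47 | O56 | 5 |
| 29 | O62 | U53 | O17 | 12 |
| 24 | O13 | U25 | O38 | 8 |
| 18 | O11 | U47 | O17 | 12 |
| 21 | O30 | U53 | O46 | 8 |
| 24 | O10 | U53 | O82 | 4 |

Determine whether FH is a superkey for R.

No

Two distinct rows share (F=U65, H=10), so FH does not determine every attribute — not a superkey.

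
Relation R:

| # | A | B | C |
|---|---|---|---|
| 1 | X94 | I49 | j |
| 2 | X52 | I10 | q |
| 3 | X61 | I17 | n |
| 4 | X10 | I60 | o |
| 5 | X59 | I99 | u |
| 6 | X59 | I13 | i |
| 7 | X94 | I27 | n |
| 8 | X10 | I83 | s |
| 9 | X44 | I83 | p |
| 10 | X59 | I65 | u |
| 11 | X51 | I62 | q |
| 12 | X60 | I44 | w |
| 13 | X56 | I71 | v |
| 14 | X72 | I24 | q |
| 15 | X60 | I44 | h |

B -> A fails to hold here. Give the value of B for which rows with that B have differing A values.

I83

B=I49: row 1 → A = X94 ✓
B=I10: row 2 → A = X52 ✓
B=I17: row 3 → A = X61 ✓
B=I60: row 4 → A = X10 ✓
B=I99: row 5 → A = X59 ✓
B=I13: row 6 → A = X59 ✓
B=I27: row 7 → A = X94 ✓
B=I83: rows 8, 9 → A takes values {X10, X44} — violation
B=I65: row 10 → A = X59 ✓
B=I62: row 11 → A = X51 ✓
B=I44: rows 12, 15 → A = X60, X60 ✓
B=I71: row 13 → A = X56 ✓
B=I24: row 14 → A = X72 ✓
The only B value with inconsistent A is B=I83.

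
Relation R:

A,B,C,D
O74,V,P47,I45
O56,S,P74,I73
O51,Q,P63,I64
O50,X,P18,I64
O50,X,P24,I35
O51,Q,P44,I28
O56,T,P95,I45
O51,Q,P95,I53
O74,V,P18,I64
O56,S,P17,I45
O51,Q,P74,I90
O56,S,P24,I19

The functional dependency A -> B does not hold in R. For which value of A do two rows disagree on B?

A=O74: 2 rows → B = V, V ✓
A=O56: 4 rows → B takes values {S, T} — violation
A=O51: 4 rows → B = Q, Q, Q, Q ✓
A=O50: 2 rows → B = X, X ✓
The only A value with inconsistent B is A=O56.

O56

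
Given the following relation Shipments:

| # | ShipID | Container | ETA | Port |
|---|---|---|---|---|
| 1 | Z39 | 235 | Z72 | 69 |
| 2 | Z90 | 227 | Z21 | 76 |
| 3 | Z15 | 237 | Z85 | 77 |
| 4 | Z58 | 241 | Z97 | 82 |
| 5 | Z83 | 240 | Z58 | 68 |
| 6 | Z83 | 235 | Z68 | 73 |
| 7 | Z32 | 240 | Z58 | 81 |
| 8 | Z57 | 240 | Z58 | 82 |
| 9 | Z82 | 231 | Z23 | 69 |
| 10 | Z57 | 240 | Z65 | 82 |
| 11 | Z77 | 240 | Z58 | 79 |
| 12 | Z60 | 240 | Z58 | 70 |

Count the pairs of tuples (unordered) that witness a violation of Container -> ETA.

6

Container=235: violating pairs (1,6) — 1 pair.
Container=240: violating pairs (5,10), (7,10), (8,10), (10,11), (10,12) — 5 pairs.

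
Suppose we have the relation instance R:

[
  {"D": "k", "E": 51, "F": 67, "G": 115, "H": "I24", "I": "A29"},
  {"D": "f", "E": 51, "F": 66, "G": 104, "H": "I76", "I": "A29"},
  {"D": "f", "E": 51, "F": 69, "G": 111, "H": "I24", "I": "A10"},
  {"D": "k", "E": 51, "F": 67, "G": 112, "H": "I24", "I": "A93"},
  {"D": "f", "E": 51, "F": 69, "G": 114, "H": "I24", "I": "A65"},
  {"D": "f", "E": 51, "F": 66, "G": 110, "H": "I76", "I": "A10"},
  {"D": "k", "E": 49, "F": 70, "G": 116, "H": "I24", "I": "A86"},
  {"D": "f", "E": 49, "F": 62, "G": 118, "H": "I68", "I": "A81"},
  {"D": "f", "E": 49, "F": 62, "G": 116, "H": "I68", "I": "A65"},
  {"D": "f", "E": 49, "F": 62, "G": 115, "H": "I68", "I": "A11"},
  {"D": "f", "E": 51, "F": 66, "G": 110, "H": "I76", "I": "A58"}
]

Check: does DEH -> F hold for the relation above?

Yes

(D=k, E=51, H=I24): 2 rows → F = 67, 67 ✓
(D=f, E=51, H=I76): 3 rows → F = 66, 66, 66 ✓
(D=f, E=51, H=I24): 2 rows → F = 69, 69 ✓
(D=k, E=49, H=I24): 1 row → F = 70 ✓
(D=f, E=49, H=I68): 3 rows → F = 62, 62, 62 ✓
Every DEH value is associated with a single F value, so DEH -> F holds.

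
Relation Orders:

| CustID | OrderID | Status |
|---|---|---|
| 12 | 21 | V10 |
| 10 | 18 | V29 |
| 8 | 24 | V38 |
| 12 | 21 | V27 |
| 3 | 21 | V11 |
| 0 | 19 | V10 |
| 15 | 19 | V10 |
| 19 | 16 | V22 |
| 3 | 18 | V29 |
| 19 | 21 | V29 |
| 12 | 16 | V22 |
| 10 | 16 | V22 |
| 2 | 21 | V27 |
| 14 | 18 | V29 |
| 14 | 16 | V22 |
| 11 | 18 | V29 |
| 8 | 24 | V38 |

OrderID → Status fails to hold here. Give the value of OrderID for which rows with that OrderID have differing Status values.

21

OrderID=21: 5 rows → Status takes values {V10, V27, V11, V29} — violation
OrderID=18: 4 rows → Status = V29, V29, V29, V29 ✓
OrderID=24: 2 rows → Status = V38, V38 ✓
OrderID=19: 2 rows → Status = V10, V10 ✓
OrderID=16: 4 rows → Status = V22, V22, V22, V22 ✓
The only OrderID value with inconsistent Status is OrderID=21.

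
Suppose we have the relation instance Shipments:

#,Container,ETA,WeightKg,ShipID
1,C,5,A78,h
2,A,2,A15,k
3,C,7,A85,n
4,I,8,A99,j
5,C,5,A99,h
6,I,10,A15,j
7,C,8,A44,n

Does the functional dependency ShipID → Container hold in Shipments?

Yes

ShipID=h: rows 1, 5 → Container = C, C ✓
ShipID=k: row 2 → Container = A ✓
ShipID=n: rows 3, 7 → Container = C, C ✓
ShipID=j: rows 4, 6 → Container = I, I ✓
Every ShipID value is associated with a single Container value, so ShipID → Container holds.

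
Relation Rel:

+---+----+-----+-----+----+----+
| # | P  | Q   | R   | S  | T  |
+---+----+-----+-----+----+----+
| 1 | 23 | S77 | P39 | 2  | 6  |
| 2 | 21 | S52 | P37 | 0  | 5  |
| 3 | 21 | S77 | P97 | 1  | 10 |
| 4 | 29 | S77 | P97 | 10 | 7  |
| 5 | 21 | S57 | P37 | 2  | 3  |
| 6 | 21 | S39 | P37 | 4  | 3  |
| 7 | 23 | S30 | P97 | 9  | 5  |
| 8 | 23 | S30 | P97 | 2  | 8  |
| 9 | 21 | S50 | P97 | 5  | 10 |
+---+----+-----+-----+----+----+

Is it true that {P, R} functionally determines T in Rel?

No

(P=23, R=P39): row 1 → T = 6 ✓
(P=21, R=P37): rows 2, 5, 6 → T takes values {5, 3} — violation
(P=21, R=P97): rows 3, 9 → T = 10, 10 ✓
(P=29, R=P97): row 4 → T = 7 ✓
(P=23, R=P97): rows 7, 8 → T takes values {5, 8} — violation
Two rows agree on {P, R} but differ on T, so {P, R} → T does not hold.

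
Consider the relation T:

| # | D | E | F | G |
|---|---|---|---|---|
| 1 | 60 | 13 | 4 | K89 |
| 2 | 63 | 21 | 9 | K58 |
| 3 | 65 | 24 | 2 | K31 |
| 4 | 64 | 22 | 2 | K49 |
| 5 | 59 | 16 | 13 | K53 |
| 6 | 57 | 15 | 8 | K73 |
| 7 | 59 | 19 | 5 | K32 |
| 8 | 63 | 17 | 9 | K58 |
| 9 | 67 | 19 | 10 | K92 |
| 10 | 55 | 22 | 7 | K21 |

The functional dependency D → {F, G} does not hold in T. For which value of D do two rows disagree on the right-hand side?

59

D=60: row 1 → {F,G} = (4, K89) ✓
D=63: rows 2, 8 → {F,G} = (9, K58), (9, K58) ✓
D=65: row 3 → {F,G} = (2, K31) ✓
D=64: row 4 → {F,G} = (2, K49) ✓
D=59: rows 5, 7 → {F,G} takes values {(13, K53), (5, K32)} — violation
D=57: row 6 → {F,G} = (8, K73) ✓
D=67: row 9 → {F,G} = (10, K92) ✓
D=55: row 10 → {F,G} = (7, K21) ✓
The only D value with inconsistent RHS is D=59.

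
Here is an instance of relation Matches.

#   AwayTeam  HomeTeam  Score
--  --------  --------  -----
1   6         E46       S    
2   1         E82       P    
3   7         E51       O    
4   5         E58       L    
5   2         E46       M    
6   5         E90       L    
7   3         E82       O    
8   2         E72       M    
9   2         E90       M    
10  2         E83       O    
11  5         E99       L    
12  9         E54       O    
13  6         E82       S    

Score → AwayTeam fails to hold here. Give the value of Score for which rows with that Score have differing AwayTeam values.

Score=S: rows 1, 13 → AwayTeam = 6, 6 ✓
Score=P: row 2 → AwayTeam = 1 ✓
Score=O: rows 3, 7, 10, 12 → AwayTeam takes values {7, 3, 2, 9} — violation
Score=L: rows 4, 6, 11 → AwayTeam = 5, 5, 5 ✓
Score=M: rows 5, 8, 9 → AwayTeam = 2, 2, 2 ✓
The only Score value with inconsistent AwayTeam is Score=O.

O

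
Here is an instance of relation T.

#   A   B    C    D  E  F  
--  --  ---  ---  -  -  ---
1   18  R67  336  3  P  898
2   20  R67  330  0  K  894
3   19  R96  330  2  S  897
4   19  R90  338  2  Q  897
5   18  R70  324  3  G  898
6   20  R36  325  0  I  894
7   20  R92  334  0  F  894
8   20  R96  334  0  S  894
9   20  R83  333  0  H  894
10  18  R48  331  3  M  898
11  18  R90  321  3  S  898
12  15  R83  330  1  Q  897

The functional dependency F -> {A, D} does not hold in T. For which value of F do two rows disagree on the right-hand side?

F=898: rows 1, 5, 10, 11 → {A,D} = (18, 3), (18, 3), (18, 3), (18, 3) ✓
F=894: rows 2, 6, 7, 8, 9 → {A,D} = (20, 0), (20, 0), (20, 0), (20, 0), (20, 0) ✓
F=897: rows 3, 4, 12 → {A,D} takes values {(19, 2), (15, 1)} — violation
The only F value with inconsistent RHS is F=897.

897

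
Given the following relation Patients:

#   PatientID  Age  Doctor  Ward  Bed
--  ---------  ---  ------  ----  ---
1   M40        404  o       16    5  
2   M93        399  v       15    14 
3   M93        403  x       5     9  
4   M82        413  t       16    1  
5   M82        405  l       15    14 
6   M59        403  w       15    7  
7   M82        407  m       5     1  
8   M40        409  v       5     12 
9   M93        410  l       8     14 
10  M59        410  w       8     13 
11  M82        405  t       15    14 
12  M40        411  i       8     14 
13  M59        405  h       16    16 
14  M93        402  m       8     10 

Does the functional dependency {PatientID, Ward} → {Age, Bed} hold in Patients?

(PatientID=M40, Ward=16): row 1 → {Age,Bed} = (404, 5) ✓
(PatientID=M93, Ward=15): row 2 → {Age,Bed} = (399, 14) ✓
(PatientID=M93, Ward=5): row 3 → {Age,Bed} = (403, 9) ✓
(PatientID=M82, Ward=16): row 4 → {Age,Bed} = (413, 1) ✓
(PatientID=M82, Ward=15): rows 5, 11 → {Age,Bed} = (405, 14), (405, 14) ✓
(PatientID=M59, Ward=15): row 6 → {Age,Bed} = (403, 7) ✓
(PatientID=M82, Ward=5): row 7 → {Age,Bed} = (407, 1) ✓
(PatientID=M40, Ward=5): row 8 → {Age,Bed} = (409, 12) ✓
(PatientID=M93, Ward=8): rows 9, 14 → {Age,Bed} takes values {(410, 14), (402, 10)} — violation
(PatientID=M59, Ward=8): row 10 → {Age,Bed} = (410, 13) ✓
(PatientID=M40, Ward=8): row 12 → {Age,Bed} = (411, 14) ✓
(PatientID=M59, Ward=16): row 13 → {Age,Bed} = (405, 16) ✓
Two rows agree on {PatientID, Ward} but differ on {Age, Bed}, so {PatientID, Ward} → {Age, Bed} does not hold.

No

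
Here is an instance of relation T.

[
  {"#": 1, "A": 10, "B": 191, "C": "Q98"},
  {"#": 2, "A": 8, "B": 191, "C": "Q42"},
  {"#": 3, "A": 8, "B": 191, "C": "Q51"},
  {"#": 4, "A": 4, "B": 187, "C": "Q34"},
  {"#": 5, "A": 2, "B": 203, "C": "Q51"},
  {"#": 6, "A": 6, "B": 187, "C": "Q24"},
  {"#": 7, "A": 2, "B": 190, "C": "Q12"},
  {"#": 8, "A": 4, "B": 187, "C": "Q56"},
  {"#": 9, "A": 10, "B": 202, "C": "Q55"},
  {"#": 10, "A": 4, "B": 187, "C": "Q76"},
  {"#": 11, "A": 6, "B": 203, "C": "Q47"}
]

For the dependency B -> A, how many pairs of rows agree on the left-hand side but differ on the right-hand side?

B=191: violating pairs (1,2), (1,3) — 2 pairs.
B=187: violating pairs (4,6), (6,8), (6,10) — 3 pairs.
B=203: violating pairs (5,11) — 1 pair.

6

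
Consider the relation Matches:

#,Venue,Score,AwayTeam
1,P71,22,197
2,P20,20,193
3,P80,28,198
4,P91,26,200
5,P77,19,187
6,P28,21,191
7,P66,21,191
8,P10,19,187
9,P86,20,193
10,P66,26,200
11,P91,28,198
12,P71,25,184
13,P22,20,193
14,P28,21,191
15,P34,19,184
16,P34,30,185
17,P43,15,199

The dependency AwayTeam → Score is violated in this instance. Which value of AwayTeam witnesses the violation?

184

AwayTeam=197: row 1 → Score = 22 ✓
AwayTeam=193: rows 2, 9, 13 → Score = 20, 20, 20 ✓
AwayTeam=198: rows 3, 11 → Score = 28, 28 ✓
AwayTeam=200: rows 4, 10 → Score = 26, 26 ✓
AwayTeam=187: rows 5, 8 → Score = 19, 19 ✓
AwayTeam=191: rows 6, 7, 14 → Score = 21, 21, 21 ✓
AwayTeam=184: rows 12, 15 → Score takes values {25, 19} — violation
AwayTeam=185: row 16 → Score = 30 ✓
AwayTeam=199: row 17 → Score = 15 ✓
The only AwayTeam value with inconsistent Score is AwayTeam=184.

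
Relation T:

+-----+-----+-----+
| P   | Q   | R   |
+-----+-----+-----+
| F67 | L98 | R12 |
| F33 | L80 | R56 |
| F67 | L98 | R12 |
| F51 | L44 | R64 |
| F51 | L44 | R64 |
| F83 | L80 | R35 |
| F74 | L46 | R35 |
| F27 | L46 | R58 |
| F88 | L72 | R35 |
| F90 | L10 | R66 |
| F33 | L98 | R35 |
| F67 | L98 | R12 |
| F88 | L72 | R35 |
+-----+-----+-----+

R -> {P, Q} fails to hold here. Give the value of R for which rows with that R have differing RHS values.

R=R12: 3 rows → {P,Q} = (F67, L98), (F67, L98), (F67, L98) ✓
R=R56: 1 row → {P,Q} = (F33, L80) ✓
R=R64: 2 rows → {P,Q} = (F51, L44), (F51, L44) ✓
R=R35: 5 rows → {P,Q} takes values {(F83, L80), (F74, L46), (F88, L72), (F33, L98)} — violation
R=R58: 1 row → {P,Q} = (F27, L46) ✓
R=R66: 1 row → {P,Q} = (F90, L10) ✓
The only R value with inconsistent RHS is R=R35.

R35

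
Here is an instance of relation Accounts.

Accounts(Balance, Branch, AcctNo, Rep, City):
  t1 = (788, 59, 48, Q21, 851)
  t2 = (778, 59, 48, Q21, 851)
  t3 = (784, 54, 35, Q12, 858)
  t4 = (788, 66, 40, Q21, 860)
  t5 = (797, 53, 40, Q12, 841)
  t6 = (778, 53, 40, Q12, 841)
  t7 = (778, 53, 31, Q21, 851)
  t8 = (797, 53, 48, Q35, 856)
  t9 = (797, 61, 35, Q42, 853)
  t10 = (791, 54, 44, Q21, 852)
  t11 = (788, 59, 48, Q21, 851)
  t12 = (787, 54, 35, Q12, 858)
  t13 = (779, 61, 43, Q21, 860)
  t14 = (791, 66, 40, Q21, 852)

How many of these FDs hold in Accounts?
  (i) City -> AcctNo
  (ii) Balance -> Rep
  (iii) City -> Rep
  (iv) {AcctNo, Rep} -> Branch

2

(i) City -> AcctNo: City=851: rows 1, 2, 7, 11 → AcctNo takes values {48, 31} — violation; City=860: rows 4, 13 → AcctNo takes values {40, 43} — violation; City=852: rows 10, 14 → AcctNo takes values {44, 40} — violation — fails.
(ii) Balance -> Rep: Balance=778: rows 2, 6, 7 → Rep takes values {Q21, Q12} — violation; Balance=797: rows 5, 8, 9 → Rep takes values {Q12, Q35, Q42} — violation — fails.
(iii) City -> Rep: every LHS value maps to a single RHS value — holds.
(iv) {AcctNo, Rep} -> Branch: every LHS value maps to a single RHS value — holds.
2 of the 4 dependencies hold.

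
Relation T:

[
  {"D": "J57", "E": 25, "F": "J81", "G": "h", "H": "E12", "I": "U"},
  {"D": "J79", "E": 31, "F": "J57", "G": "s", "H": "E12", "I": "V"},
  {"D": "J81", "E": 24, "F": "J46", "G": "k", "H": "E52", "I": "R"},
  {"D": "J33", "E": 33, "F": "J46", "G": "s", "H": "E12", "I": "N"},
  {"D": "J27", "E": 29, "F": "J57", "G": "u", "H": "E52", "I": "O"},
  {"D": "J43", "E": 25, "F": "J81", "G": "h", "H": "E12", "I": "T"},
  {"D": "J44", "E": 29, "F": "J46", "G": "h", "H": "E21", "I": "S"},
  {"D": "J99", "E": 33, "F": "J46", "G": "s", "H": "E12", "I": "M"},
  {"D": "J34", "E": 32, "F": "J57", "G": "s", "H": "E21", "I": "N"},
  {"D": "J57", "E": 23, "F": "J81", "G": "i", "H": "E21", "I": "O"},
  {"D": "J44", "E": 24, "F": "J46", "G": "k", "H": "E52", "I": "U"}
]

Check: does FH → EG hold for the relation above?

Yes

(F=J81, H=E12): 2 rows → {E,G} = (25, h), (25, h) ✓
(F=J57, H=E12): 1 row → {E,G} = (31, s) ✓
(F=J46, H=E52): 2 rows → {E,G} = (24, k), (24, k) ✓
(F=J46, H=E12): 2 rows → {E,G} = (33, s), (33, s) ✓
(F=J57, H=E52): 1 row → {E,G} = (29, u) ✓
(F=J46, H=E21): 1 row → {E,G} = (29, h) ✓
(F=J57, H=E21): 1 row → {E,G} = (32, s) ✓
(F=J81, H=E21): 1 row → {E,G} = (23, i) ✓
Every FH value is associated with a single EG value, so FH → EG holds.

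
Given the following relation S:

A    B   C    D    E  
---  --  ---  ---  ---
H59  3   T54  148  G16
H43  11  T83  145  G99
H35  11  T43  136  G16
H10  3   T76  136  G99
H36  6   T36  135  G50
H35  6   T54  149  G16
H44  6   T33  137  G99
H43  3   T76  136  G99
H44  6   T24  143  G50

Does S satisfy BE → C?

No

(B=3, E=G16): 1 row → C = T54 ✓
(B=11, E=G99): 1 row → C = T83 ✓
(B=11, E=G16): 1 row → C = T43 ✓
(B=3, E=G99): 2 rows → C = T76, T76 ✓
(B=6, E=G50): 2 rows → C takes values {T36, T24} — violation
(B=6, E=G16): 1 row → C = T54 ✓
(B=6, E=G99): 1 row → C = T33 ✓
Two rows agree on BE but differ on C, so BE → C does not hold.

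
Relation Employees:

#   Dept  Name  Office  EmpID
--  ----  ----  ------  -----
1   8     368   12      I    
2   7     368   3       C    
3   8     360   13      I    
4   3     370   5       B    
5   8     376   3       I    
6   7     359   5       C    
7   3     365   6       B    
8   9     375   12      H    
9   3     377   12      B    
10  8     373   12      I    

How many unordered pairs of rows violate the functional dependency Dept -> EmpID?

Dept=8: all 4 rows agree on EmpID — 0 pairs.
Dept=7: all 2 rows agree on EmpID — 0 pairs.
Dept=3: all 3 rows agree on EmpID — 0 pairs.

0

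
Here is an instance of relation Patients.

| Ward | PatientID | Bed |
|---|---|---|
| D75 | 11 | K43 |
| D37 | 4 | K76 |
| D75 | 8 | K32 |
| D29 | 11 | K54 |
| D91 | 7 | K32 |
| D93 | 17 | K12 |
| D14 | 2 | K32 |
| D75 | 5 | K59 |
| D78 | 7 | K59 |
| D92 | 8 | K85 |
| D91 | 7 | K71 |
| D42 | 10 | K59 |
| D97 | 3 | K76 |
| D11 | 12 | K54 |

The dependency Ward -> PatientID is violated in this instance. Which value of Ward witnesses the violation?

Ward=D75: 3 rows → PatientID takes values {11, 8, 5} — violation
Ward=D37: 1 row → PatientID = 4 ✓
Ward=D29: 1 row → PatientID = 11 ✓
Ward=D91: 2 rows → PatientID = 7, 7 ✓
Ward=D93: 1 row → PatientID = 17 ✓
Ward=D14: 1 row → PatientID = 2 ✓
Ward=D78: 1 row → PatientID = 7 ✓
Ward=D92: 1 row → PatientID = 8 ✓
Ward=D42: 1 row → PatientID = 10 ✓
Ward=D97: 1 row → PatientID = 3 ✓
Ward=D11: 1 row → PatientID = 12 ✓
The only Ward value with inconsistent PatientID is Ward=D75.

D75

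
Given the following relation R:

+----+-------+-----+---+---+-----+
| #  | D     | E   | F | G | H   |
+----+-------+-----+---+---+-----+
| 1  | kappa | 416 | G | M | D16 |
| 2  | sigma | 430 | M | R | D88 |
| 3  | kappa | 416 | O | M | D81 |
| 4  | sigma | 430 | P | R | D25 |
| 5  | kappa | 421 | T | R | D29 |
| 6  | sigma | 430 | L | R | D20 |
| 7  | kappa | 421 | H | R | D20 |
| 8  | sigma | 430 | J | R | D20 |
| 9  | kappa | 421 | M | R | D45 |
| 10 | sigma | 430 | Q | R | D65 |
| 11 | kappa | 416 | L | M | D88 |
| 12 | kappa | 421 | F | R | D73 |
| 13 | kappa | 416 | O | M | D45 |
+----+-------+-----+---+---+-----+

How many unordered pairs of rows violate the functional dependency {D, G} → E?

0

(D=kappa, G=M): all 4 rows agree on E — 0 pairs.
(D=sigma, G=R): all 5 rows agree on E — 0 pairs.
(D=kappa, G=R): all 4 rows agree on E — 0 pairs.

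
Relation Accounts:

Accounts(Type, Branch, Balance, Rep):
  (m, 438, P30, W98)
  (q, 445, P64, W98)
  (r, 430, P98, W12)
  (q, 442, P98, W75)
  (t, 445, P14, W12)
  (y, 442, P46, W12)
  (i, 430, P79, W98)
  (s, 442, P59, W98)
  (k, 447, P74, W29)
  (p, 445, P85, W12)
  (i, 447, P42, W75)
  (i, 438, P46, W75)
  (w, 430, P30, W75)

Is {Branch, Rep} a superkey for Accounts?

Two distinct rows share (Branch=445, Rep=W12), so {Branch, Rep} does not determine every attribute — not a superkey.

No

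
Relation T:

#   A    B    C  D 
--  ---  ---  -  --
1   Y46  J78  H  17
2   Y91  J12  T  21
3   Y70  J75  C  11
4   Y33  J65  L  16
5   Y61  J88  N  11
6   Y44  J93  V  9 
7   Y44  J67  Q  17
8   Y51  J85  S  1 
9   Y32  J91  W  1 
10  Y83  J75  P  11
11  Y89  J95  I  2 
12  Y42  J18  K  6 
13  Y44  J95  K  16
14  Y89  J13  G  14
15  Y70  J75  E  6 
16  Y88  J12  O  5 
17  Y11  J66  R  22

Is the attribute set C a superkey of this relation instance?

No

Rows 12 and 13 have the same C value C=K but are distinct tuples, so C does not determine every attribute — not a superkey.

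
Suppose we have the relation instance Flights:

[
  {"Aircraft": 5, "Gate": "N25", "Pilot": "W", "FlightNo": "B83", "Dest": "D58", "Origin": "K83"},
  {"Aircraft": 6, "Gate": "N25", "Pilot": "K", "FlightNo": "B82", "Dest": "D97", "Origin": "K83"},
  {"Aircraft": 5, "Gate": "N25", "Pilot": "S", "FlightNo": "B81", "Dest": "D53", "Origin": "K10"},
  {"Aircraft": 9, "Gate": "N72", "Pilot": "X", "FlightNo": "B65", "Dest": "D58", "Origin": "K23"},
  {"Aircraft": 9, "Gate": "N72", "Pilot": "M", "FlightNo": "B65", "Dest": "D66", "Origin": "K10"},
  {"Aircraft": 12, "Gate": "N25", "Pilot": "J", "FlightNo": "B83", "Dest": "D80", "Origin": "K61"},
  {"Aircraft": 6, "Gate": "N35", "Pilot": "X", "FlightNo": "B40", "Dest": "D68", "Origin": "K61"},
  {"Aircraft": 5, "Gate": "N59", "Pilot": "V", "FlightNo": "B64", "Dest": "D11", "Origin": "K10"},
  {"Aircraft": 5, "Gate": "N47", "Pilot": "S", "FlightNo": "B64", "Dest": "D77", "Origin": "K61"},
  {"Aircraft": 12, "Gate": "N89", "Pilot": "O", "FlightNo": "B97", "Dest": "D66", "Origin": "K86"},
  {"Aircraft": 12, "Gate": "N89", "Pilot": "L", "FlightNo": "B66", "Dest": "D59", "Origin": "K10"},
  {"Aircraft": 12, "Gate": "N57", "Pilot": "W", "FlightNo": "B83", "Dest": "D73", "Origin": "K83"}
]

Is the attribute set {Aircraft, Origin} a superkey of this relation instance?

No

Two distinct rows share (Aircraft=5, Origin=K10), so {Aircraft, Origin} does not determine every attribute — not a superkey.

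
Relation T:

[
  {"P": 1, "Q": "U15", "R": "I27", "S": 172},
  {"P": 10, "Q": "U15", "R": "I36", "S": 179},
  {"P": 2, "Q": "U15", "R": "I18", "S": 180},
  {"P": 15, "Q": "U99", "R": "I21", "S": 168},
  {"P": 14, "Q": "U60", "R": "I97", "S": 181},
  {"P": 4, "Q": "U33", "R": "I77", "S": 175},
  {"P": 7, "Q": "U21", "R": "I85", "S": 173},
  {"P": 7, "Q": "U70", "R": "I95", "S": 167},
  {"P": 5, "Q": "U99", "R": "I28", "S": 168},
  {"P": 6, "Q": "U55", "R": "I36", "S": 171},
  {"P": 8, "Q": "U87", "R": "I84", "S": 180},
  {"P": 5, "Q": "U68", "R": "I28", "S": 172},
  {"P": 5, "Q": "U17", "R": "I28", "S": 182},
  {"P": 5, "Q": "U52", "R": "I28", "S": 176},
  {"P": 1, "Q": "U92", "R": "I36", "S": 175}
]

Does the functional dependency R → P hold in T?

R=I27: 1 row → P = 1 ✓
R=I36: 3 rows → P takes values {10, 6, 1} — violation
R=I18: 1 row → P = 2 ✓
R=I21: 1 row → P = 15 ✓
R=I97: 1 row → P = 14 ✓
R=I77: 1 row → P = 4 ✓
R=I85: 1 row → P = 7 ✓
R=I95: 1 row → P = 7 ✓
R=I28: 4 rows → P = 5, 5, 5, 5 ✓
R=I84: 1 row → P = 8 ✓
Two rows agree on R but differ on P, so R → P does not hold.

No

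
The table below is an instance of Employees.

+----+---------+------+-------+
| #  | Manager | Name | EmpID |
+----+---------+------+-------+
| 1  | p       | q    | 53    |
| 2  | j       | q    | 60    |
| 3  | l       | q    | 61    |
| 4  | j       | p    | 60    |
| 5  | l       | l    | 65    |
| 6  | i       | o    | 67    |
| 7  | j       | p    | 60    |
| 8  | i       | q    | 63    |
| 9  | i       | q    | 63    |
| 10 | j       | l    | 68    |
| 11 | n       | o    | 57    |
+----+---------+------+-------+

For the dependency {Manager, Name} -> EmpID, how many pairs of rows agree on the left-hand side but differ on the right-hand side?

0

(Manager=j, Name=p): all 2 rows agree on EmpID — 0 pairs.
(Manager=i, Name=q): all 2 rows agree on EmpID — 0 pairs.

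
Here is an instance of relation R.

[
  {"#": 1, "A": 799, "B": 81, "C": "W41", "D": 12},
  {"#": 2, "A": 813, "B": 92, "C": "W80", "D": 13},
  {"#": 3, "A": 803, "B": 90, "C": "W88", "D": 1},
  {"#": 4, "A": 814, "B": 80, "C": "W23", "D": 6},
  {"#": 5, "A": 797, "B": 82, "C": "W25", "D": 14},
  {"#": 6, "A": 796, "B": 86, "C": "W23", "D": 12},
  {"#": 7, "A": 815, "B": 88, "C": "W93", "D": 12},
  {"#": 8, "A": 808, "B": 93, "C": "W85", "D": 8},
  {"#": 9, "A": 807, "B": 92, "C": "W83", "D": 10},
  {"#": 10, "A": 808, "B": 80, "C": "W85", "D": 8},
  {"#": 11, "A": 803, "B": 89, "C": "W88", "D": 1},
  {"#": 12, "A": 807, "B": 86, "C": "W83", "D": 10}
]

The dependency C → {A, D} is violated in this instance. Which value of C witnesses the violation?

C=W41: row 1 → {A,D} = (799, 12) ✓
C=W80: row 2 → {A,D} = (813, 13) ✓
C=W88: rows 3, 11 → {A,D} = (803, 1), (803, 1) ✓
C=W23: rows 4, 6 → {A,D} takes values {(814, 6), (796, 12)} — violation
C=W25: row 5 → {A,D} = (797, 14) ✓
C=W93: row 7 → {A,D} = (815, 12) ✓
C=W85: rows 8, 10 → {A,D} = (808, 8), (808, 8) ✓
C=W83: rows 9, 12 → {A,D} = (807, 10), (807, 10) ✓
The only C value with inconsistent RHS is C=W23.

W23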